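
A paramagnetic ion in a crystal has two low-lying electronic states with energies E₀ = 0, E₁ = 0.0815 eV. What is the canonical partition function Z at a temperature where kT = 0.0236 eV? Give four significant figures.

Eᵢ/kT = 0, 3.45339.
Z = Σ e^(−Eᵢ/kT) = e^(−0) + e^(−3.45339) = 1.00000 + 0.0316382 = 1.03164.

Z = 1.032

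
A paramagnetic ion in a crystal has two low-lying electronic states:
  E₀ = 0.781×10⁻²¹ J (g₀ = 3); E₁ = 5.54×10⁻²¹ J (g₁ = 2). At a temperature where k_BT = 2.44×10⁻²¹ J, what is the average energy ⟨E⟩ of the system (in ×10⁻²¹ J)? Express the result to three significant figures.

1.19 ×10⁻²¹ J

Eᵢ/kT = 0.32008, 2.2705.
Z = Σ gᵢe^(−Eᵢ/kT) = 3·e^(−0.32008) + 2·e^(−2.2705) = 2.1783 + 0.20652 = 2.3848.
⟨E⟩ = Σ Eᵢ gᵢe^(−Eᵢ/kT) / Z = (0.781·2.1783 + 5.54·0.20652) / 2.3848 = 1.19 ×10⁻²¹ J.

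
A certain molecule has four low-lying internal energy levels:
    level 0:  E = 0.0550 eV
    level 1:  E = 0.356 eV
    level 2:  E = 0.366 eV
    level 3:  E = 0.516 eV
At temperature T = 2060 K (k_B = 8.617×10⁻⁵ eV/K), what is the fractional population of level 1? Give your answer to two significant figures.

k_BT = 8.617×10⁻⁵ × 2060 K = 0.1775 eV.
Eᵢ/kT = 0.3099, 2.006, 2.062, 2.907.
Z = Σ e^(−Eᵢ/kT) = e^(−0.3099) + e^(−2.006) + e^(−2.062) + e^(−2.907) = 0.7335 + 0.1345 + 0.1272 + 0.05464 = 1.050.
P₁ = e^(−E₁/kT) / Z = 0.1345/1.050 = 0.13.

0.13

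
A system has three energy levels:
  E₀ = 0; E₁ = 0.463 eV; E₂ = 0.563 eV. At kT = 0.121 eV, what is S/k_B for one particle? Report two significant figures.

Eᵢ/kT = 0, 3.826, 4.653.
Z = Σ e^(−Eᵢ/kT) = e^(−0) + e^(−3.826) + e^(−4.653) = 1.000 + 0.02180 + 0.009533 = 1.031.
⟨E⟩ = Σ EᵢPᵢ = 0.01500 eV.
S/k_B = ln Z + ⟨E⟩/kT = ln(1.031) + 0.01500/0.121 = 0.03053 + 0.1240 = 0.15.

0.15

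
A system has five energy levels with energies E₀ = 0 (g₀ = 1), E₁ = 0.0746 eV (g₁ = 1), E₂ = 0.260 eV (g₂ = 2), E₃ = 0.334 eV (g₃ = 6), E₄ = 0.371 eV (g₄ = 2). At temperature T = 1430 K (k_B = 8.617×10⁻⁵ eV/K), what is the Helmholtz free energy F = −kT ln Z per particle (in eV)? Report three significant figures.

k_BT = 8.617×10⁻⁵ × 1430 K = 0.12322 eV.
Eᵢ/kT = 0, 0.60542, 2.1100, 2.7106, 3.0109.
Z = Σ gᵢe^(−Eᵢ/kT) = 1·e^(−0) + 1·e^(−0.60542) + 2·e^(−2.1100) + 6·e^(−2.7106) + 2·e^(−3.0109) = 1.0000 + 0.54585 + 0.24248 + 0.39898 + 0.098495 = 2.2858.
F = −kT ln Z = −0.12322 × ln(2.2858) = −0.12322 × 0.82672 = -0.102 eV.

-0.102 eV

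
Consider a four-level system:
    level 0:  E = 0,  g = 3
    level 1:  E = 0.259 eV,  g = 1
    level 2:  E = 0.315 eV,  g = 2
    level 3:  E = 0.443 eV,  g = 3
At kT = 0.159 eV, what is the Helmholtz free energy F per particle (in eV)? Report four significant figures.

-0.2062 eV

Eᵢ/kT = 0, 1.62893, 1.98113, 2.78616.
Z = Σ gᵢe^(−Eᵢ/kT) = 3·e^(−0) + 1·e^(−1.62893) + 2·e^(−1.98113) + 3·e^(−2.78616) = 3.00000 + 0.196139 + 0.275827 + 0.184973 = 3.65694.
F = −kT ln Z = −0.159 × ln(3.65694) = −0.159 × 1.29663 = -0.2062 eV.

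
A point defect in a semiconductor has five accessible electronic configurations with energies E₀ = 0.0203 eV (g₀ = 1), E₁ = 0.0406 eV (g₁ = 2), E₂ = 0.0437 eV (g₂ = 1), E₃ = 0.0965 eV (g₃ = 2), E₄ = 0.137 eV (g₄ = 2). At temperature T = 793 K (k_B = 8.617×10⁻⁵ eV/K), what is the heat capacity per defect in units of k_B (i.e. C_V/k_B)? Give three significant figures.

0.262

k_BT = 8.617×10⁻⁵ × 793 K = 0.068333 eV.
Eᵢ/kT = 0.29707, 0.59415, 0.63952, 1.4122, 2.0049.
Z = Σ gᵢe^(−Eᵢ/kT) = 1·e^(−0.29707) + 2·e^(−0.59415) + 1·e^(−0.63952) + 2·e^(−1.4122) + 2·e^(−2.0049) = 0.74299 + 1.1041 + 0.52755 + 0.48721 + 0.26935 = 3.1312.
⟨E⟩ = 0.053296 eV, ⟨E²⟩ = 0.0040643 eV².
C_V/k_B = (⟨E²⟩ − ⟨E⟩²)/(kT)² = (0.0040643 − 0.0028405)/0.0046694 = 0.262.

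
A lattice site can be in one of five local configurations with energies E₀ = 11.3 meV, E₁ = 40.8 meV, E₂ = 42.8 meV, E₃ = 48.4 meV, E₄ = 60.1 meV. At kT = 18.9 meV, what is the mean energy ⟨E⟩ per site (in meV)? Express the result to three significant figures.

Eᵢ/kT = 0.59788, 2.1587, 2.2646, 2.5608, 3.1799.
Z = Σ e^(−Eᵢ/kT) = e^(−0.59788) + e^(−2.1587) + e^(−2.2646) + e^(−2.5608) + e^(−3.1799) = 0.54998 + 0.11548 + 0.10387 + 0.077243 + 0.041590 = 0.88816.
⟨E⟩ = Σ Eᵢ e^(−Eᵢ/kT) / Z = (11.3·0.54998 + 40.8·0.11548 + 42.8·0.10387 + 48.4·0.077243 + 60.1·0.041590) / 0.88816 = 24.3 meV.

24.3 meV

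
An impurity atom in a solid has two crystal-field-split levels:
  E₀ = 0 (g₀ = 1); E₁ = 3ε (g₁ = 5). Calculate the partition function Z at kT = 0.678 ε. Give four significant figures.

Z = 1.060

Eᵢ/kT = 0, 4.42478.
Z = Σ gᵢe^(−Eᵢ/kT) = 1·e^(−0) + 5·e^(−4.42478) = 1.00000 + 0.0598842 = 1.05988.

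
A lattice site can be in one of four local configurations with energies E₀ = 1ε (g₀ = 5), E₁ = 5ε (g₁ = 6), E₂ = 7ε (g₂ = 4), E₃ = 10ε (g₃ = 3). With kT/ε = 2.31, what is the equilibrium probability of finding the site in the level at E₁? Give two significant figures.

Eᵢ/kT = 0.4329, 2.165, 3.030, 4.329.
Z = Σ gᵢe^(−Eᵢ/kT) = 5·e^(−0.4329) + 6·e^(−2.165) + 4·e^(−3.030) + 3·e^(−4.329) = 3.243 + 0.6885 + 0.1933 + 0.03954 = 4.164.
P₁ = g₁ e^(−E₁/kT) / Z = 0.6885/4.164 = 0.17.

0.17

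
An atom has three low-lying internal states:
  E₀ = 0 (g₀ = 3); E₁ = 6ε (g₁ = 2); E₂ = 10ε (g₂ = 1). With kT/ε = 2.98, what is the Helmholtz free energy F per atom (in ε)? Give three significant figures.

Eᵢ/kT = 0, 2.0134, 3.3557.
Z = Σ gᵢe^(−Eᵢ/kT) = 3·e^(−0) + 2·e^(−2.0134) + 1·e^(−3.3557) = 3.0000 + 0.26707 + 0.034885 = 3.3020.
F = −kT ln Z = −2.98 × ln(3.3020) = −2.98 × 1.1945 = -3.56 ε.

-3.56 ε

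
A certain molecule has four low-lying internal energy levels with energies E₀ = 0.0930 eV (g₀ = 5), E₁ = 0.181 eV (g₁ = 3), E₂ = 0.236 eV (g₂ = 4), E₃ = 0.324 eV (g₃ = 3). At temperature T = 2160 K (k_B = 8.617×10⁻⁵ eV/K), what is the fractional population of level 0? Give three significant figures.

0.521

k_BT = 8.617×10⁻⁵ × 2160 K = 0.18613 eV.
Eᵢ/kT = 0.49965, 0.97244, 1.2679, 1.7407.
Z = Σ gᵢe^(−Eᵢ/kT) = 5·e^(−0.49965) + 3·e^(−0.97244) + 4·e^(−1.2679) + 3·e^(−1.7407) = 3.0337 + 1.1345 + 1.1257 + 0.52619 = 5.8201.
P₀ = g₀ e^(−E₀/kT) / Z = 3.0337/5.8201 = 0.521.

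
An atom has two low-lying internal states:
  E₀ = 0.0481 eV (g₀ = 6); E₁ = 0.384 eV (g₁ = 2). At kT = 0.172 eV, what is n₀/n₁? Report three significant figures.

21.1

n₀/n₁ = (g₀/g₁) exp[−(E₀−E₁)/kT] = (6/2) × exp(−(-0.3359 eV)/(0.172 eV)) = (6/2) × exp(1.9529) = 21.1.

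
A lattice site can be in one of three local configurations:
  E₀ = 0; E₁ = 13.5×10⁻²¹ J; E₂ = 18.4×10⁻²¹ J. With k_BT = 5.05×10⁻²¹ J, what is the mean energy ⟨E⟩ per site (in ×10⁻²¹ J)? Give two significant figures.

Eᵢ/kT = 0, 2.673, 3.644.
Z = Σ e^(−Eᵢ/kT) = e^(−0) + e^(−2.673) + e^(−3.644) = 1.000 + 0.06904 + 0.02615 = 1.095.
⟨E⟩ = Σ Eᵢ e^(−Eᵢ/kT) / Z = (0·1.000 + 13.5·0.06904 + 18.4·0.02615) / 1.095 = 1.3 ×10⁻²¹ J.

1.3 ×10⁻²¹ J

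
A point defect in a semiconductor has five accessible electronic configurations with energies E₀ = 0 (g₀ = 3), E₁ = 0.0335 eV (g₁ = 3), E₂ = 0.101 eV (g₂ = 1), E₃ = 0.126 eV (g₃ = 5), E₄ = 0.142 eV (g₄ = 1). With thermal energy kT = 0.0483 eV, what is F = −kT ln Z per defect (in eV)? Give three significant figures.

-0.0782 eV

Eᵢ/kT = 0, 0.69358, 2.0911, 2.6087, 2.9400.
Z = Σ gᵢe^(−Eᵢ/kT) = 3·e^(−0) + 3·e^(−0.69358) + 1·e^(−2.0911) + 5·e^(−2.6087) + 1·e^(−2.9400) = 3.0000 + 1.4994 + 0.12355 + 0.36815 + 0.052866 = 5.0440.
F = −kT ln Z = −0.0483 × ln(5.0440) = −0.0483 × 1.6182 = -0.0782 eV.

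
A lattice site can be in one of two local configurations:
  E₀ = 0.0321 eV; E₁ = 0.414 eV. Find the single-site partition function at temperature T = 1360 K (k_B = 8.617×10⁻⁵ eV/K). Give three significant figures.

k_BT = 8.617×10⁻⁵ × 1360 K = 0.11719 eV.
Eᵢ/kT = 0.27391, 3.5327.
Z = Σ e^(−Eᵢ/kT) = e^(−0.27391) + e^(−3.5327) = 0.76040 + 0.029226 = 0.78963.

Z = 0.790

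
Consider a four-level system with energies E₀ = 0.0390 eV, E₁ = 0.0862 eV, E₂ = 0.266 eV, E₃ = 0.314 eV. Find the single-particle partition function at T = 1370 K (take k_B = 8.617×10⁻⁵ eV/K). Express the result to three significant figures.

Z = 1.38

k_BT = 8.617×10⁻⁵ × 1370 K = 0.11805 eV.
Eᵢ/kT = 0.33037, 0.73020, 2.2533, 2.6599.
Z = Σ e^(−Eᵢ/kT) = e^(−0.33037) + e^(−0.73020) + e^(−2.2533) + e^(−2.6599) = 0.71866 + 0.48181 + 0.10505 + 0.069955 = 1.3755.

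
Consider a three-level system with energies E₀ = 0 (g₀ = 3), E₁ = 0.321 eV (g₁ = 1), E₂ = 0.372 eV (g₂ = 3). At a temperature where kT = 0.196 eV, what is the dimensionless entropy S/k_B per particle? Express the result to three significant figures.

1.61

Eᵢ/kT = 0, 1.6378, 1.8980.
Z = Σ gᵢe^(−Eᵢ/kT) = 3·e^(−0) + 1·e^(−1.6378) + 3·e^(−1.8980) = 3.0000 + 0.19441 + 0.44960 = 3.6440.
⟨E⟩ = Σ EᵢPᵢ = 0.063023 eV.
S/k_B = ln Z + ⟨E⟩/kT = ln(3.6440) + 0.063023/0.196 = 1.2931 + 0.32155 = 1.61.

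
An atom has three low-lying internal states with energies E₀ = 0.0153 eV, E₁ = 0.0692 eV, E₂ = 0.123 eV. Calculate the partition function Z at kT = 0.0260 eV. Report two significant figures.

Z = 0.63

Eᵢ/kT = 0.5885, 2.662, 4.731.
Z = Σ e^(−Eᵢ/kT) = e^(−0.5885) + e^(−2.662) + e^(−4.731) = 0.5552 + 0.06981 + 0.008818 = 0.6338.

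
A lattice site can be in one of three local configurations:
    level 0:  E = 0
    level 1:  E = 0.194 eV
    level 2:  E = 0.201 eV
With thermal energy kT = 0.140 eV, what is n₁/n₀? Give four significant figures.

n₁/n₀ = exp[−(E₁−E₀)/kT] = exp(−(0.194 eV)/(0.140 eV)) = exp(-1.38571) = 0.2501.

0.2501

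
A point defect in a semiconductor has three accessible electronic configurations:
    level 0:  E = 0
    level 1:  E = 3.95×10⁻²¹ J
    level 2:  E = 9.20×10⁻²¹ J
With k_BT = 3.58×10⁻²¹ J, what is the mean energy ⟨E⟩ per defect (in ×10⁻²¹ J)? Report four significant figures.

Eᵢ/kT = 0, 1.10335, 2.56983.
Z = Σ e^(−Eᵢ/kT) = e^(−0) + e^(−1.10335) + e^(−2.56983) = 1.00000 + 0.331758 + 0.0765486 = 1.40831.
⟨E⟩ = Σ Eᵢ e^(−Eᵢ/kT) / Z = (0·1.00000 + 3.95·0.331758 + 9.20·0.0765486) / 1.40831 = 1.431 ×10⁻²¹ J.

1.431 ×10⁻²¹ J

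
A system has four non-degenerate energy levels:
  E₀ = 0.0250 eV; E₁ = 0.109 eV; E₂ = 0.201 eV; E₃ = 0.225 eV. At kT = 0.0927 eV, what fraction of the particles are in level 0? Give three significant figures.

Eᵢ/kT = 0.26969, 1.1758, 2.1683, 2.4272.
Z = Σ e^(−Eᵢ/kT) = e^(−0.26969) + e^(−1.1758) + e^(−2.1683) + e^(−2.4272) = 0.76362 + 0.30857 + 0.11437 + 0.088284 = 1.2748.
P₀ = e^(−E₀/kT) / Z = 0.76362/1.2748 = 0.599.

0.599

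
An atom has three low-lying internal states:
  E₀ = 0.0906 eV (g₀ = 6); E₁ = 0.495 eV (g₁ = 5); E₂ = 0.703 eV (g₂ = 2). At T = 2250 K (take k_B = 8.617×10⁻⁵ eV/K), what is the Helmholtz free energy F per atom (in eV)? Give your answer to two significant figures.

k_BT = 8.617×10⁻⁵ × 2250 K = 0.1939 eV.
Eᵢ/kT = 0.4673, 2.553, 3.626.
Z = Σ gᵢe^(−Eᵢ/kT) = 6·e^(−0.4673) + 5·e^(−2.553) + 2·e^(−3.626) = 3.760 + 0.3892 + 0.05324 = 4.202.
F = −kT ln Z = −0.1939 × ln(4.202) = −0.1939 × 1.436 = -0.28 eV.

-0.28 eV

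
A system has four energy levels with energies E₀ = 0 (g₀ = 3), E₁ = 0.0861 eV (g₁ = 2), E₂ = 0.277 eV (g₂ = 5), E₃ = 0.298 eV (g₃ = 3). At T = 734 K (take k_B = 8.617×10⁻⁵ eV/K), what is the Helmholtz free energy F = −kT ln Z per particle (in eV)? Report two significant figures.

-0.081 eV

k_BT = 8.617×10⁻⁵ × 734 K = 0.06325 eV.
Eᵢ/kT = 0, 1.361, 4.379, 4.711.
Z = Σ gᵢe^(−Eᵢ/kT) = 3·e^(−0) + 2·e^(−1.361) + 5·e^(−4.379) + 3·e^(−4.711) = 3.000 + 0.5128 + 0.06269 + 0.02699 = 3.602.
F = −kT ln Z = −0.06325 × ln(3.602) = −0.06325 × 1.281 = -0.081 eV.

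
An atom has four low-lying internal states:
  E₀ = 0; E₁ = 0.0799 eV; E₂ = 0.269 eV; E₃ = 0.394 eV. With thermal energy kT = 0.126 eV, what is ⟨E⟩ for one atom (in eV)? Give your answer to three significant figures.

Eᵢ/kT = 0, 0.63413, 2.1349, 3.1270.
Z = Σ e^(−Eᵢ/kT) = e^(−0) + e^(−0.63413) + e^(−2.1349) + e^(−3.1270) = 1.0000 + 0.53040 + 0.11826 + 0.043849 = 1.6925.
⟨E⟩ = Σ Eᵢ e^(−Eᵢ/kT) / Z = (0·1.0000 + 0.0799·0.53040 + 0.269·0.11826 + 0.394·0.043849) / 1.6925 = 0.0540 eV.

0.0540 eV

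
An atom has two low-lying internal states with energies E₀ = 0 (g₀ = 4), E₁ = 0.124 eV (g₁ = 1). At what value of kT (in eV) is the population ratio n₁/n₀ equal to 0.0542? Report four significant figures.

0.08111 eV

n₁/n₀ = (g₁/g₀) exp[−(E₁−E₀)/kT] = 0.0542.
⇒ (E₁−E₀)/kT = ln((1/4)/0.0542) = ln(4.61255) = 1.52878.
kT = 0.124 eV / 1.52878 = 0.08111 eV.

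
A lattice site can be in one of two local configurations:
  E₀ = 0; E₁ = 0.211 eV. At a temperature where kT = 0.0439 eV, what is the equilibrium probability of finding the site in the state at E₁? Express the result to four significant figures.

0.008111

Eᵢ/kT = 0, 4.80638.
Z = Σ e^(−Eᵢ/kT) = e^(−0) + e^(−4.80638) = 1.00000 + 0.00817741 = 1.00818.
P₁ = e^(−E₁/kT) / Z = 0.00817741/1.00818 = 0.008111.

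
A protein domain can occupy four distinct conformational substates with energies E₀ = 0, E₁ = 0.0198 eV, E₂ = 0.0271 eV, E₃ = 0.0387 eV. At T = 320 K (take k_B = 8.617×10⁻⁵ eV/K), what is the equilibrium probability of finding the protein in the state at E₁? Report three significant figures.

k_BT = 8.617×10⁻⁵ × 320 K = 0.027574 eV.
Eᵢ/kT = 0, 0.71807, 0.98281, 1.4035.
Z = Σ e^(−Eᵢ/kT) = e^(−0) + e^(−0.71807) + e^(−0.98281) + e^(−1.4035) = 1.0000 + 0.48769 + 0.37426 + 0.24574 = 2.1077.
P₁ = e^(−E₁/kT) / Z = 0.48769/2.1077 = 0.231.

0.231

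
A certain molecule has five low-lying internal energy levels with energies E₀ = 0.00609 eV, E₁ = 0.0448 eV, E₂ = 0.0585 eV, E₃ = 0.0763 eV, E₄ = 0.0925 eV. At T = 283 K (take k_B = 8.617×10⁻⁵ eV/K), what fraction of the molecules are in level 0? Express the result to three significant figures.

0.711

k_BT = 8.617×10⁻⁵ × 283 K = 0.024386 eV.
Eᵢ/kT = 0.24973, 1.8371, 2.3989, 3.1288, 3.7932.
Z = Σ e^(−Eᵢ/kT) = e^(−0.24973) + e^(−1.8371) + e^(−2.3989) + e^(−3.1288) + e^(−3.7932) = 0.77901 + 0.15928 + 0.090818 + 0.043770 + 0.022523 = 1.0954.
P₀ = e^(−E₀/kT) / Z = 0.77901/1.0954 = 0.711.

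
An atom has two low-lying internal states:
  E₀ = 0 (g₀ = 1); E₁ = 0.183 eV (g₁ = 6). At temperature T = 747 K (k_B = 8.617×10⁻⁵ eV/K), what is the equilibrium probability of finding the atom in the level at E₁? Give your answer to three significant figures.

k_BT = 8.617×10⁻⁵ × 747 K = 0.064369 eV.
Eᵢ/kT = 0, 2.8430.
Z = Σ gᵢe^(−Eᵢ/kT) = 1·e^(−0) + 6·e^(−2.8430) = 1.0000 + 0.34950 = 1.3495.
P₁ = g₁ e^(−E₁/kT) / Z = 0.34950/1.3495 = 0.259.

0.259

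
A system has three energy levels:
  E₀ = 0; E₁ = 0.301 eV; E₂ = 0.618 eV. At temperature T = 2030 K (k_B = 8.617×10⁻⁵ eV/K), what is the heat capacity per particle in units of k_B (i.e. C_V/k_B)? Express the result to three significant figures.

0.625

k_BT = 8.617×10⁻⁵ × 2030 K = 0.17493 eV.
Eᵢ/kT = 0, 1.7207, 3.5328.
Z = Σ e^(−Eᵢ/kT) = e^(−0) + e^(−1.7207) + e^(−3.5328) = 1.0000 + 0.17894 + 0.029223 = 1.2082.
⟨E⟩ = 0.059527 eV, ⟨E²⟩ = 0.022656 eV².
C_V/k_B = (⟨E²⟩ − ⟨E⟩²)/(kT)² = (0.022656 − 0.0035435)/0.030601 = 0.625.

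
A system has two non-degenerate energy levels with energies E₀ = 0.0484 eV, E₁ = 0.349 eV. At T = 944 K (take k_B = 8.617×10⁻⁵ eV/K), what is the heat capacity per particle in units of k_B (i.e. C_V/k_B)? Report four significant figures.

k_BT = 8.617×10⁻⁵ × 944 K = 0.0813445 eV.
Eᵢ/kT = 0.595000, 4.29039.
Z = Σ e^(−Eᵢ/kT) = e^(−0.595000) + e^(−4.29039) = 0.551563 + 0.0136996 = 0.565263.
⟨E⟩ = 0.0556852 eV, ⟨E²⟩ = 0.00523773 eV².
C_V/k_B = (⟨E²⟩ − ⟨E⟩²)/(kT)² = (0.00523773 − 0.00310084)/0.00661693 = 0.3229.

0.3229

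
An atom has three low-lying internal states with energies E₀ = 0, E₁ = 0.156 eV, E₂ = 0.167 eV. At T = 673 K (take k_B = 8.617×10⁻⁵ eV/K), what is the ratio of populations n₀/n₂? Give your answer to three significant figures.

k_BT = 8.617×10⁻⁵ × 673 K = 0.057992 eV.
n₀/n₂ = exp[−(E₀−E₂)/kT] = exp(−(-0.167 eV)/(0.057992 eV)) = exp(2.8797) = 17.8.

17.8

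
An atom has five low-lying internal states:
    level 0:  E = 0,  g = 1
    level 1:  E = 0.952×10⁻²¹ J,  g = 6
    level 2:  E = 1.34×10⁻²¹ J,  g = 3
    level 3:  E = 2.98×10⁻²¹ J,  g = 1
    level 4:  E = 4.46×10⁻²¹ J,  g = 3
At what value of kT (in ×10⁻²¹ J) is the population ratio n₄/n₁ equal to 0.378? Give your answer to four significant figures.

n₄/n₁ = (g₄/g₁) exp[−(E₄−E₁)/kT] = 0.378.
⇒ (E₄−E₁)/kT = ln((3/6)/0.378) = ln(1.32275) = 0.279713.
kT = 3.508 ×10⁻²¹ J / 0.279713 = 12.54 ×10⁻²¹ J.

12.54 ×10⁻²¹ J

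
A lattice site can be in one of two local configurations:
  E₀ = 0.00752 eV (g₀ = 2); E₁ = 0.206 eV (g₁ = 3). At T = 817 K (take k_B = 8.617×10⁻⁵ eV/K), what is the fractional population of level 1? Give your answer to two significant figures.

k_BT = 8.617×10⁻⁵ × 817 K = 0.07040 eV.
Eᵢ/kT = 0.1068, 2.926.
Z = Σ gᵢe^(−Eᵢ/kT) = 2·e^(−0.1068) + 3·e^(−2.926) = 1.797 + 0.1608 = 1.958.
P₁ = g₁ e^(−E₁/kT) / Z = 0.1608/1.958 = 0.082.

0.082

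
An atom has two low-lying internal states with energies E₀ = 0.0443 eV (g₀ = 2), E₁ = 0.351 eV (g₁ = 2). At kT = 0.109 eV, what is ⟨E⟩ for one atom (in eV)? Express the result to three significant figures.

Eᵢ/kT = 0.40642, 3.2202.
Z = Σ gᵢe^(−Eᵢ/kT) = 2·e^(−0.40642) + 2·e^(−3.2202) = 1.3321 + 0.079894 = 1.4120.
⟨E⟩ = Σ Eᵢ gᵢe^(−Eᵢ/kT) / Z = (0.0443·1.3321 + 0.351·0.079894) / 1.4120 = 0.0617 eV.

0.0617 eV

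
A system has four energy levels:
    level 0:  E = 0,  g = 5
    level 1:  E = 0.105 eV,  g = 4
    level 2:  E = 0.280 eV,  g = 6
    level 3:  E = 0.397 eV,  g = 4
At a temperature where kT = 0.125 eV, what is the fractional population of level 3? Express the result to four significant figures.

Eᵢ/kT = 0, 0.840000, 2.24000, 3.17600.
Z = Σ gᵢe^(−Eᵢ/kT) = 5·e^(−0) + 4·e^(−0.840000) + 6·e^(−2.24000) + 4·e^(−3.17600) = 5.00000 + 1.72684 + 0.638751 + 0.167009 = 7.53260.
P₃ = g₃ e^(−E₃/kT) / Z = 0.167009/7.53260 = 0.02217.

0.02217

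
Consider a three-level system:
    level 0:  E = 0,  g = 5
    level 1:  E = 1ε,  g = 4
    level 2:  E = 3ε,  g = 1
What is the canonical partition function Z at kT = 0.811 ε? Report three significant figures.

Z = 6.19

Eᵢ/kT = 0, 1.2330, 3.6991.
Z = Σ gᵢe^(−Eᵢ/kT) = 5·e^(−0) + 4·e^(−1.2330) + 1·e^(−3.6991) = 5.0000 + 1.1657 + 0.024746 = 6.1904.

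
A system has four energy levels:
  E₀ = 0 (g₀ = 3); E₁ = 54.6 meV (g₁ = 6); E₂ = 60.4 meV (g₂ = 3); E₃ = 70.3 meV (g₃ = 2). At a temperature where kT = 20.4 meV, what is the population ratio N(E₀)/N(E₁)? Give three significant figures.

n₀/n₁ = (g₀/g₁) exp[−(E₀−E₁)/kT] = (3/6) × exp(−(-54.6 meV)/(20.4 meV)) = (3/6) × exp(2.6765) = 7.27.

7.27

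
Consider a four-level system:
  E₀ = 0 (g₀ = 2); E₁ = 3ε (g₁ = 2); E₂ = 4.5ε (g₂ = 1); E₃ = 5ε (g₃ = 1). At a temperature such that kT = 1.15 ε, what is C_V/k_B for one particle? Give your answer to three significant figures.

Eᵢ/kT = 0, 2.6087, 3.9130, 4.3478.
Z = Σ gᵢe^(−Eᵢ/kT) = 2·e^(−0) + 2·e^(−2.6087) + 1·e^(−3.9130) + 1·e^(−4.3478) = 2.0000 + 0.14726 + 0.019980 + 0.012935 = 2.1802.
⟨E⟩ = 0.27354 ε, ⟨E²⟩ = 0.94180 ε².
C_V/k_B = (⟨E²⟩ − ⟨E⟩²)/(kT)² = (0.94180 − 0.074824)/1.3225 = 0.656.

0.656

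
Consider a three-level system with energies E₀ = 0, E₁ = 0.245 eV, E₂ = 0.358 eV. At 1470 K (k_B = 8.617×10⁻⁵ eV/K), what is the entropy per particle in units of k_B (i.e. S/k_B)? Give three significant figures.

k_BT = 8.617×10⁻⁵ × 1470 K = 0.12667 eV.
Eᵢ/kT = 0, 1.9342, 2.8262.
Z = Σ e^(−Eᵢ/kT) = e^(−0) + e^(−1.9342) + e^(−2.8262) = 1.0000 + 0.14454 + 0.059238 = 1.2038.
⟨E⟩ = Σ EᵢPᵢ = 0.047034 eV.
S/k_B = ln Z + ⟨E⟩/kT = ln(1.2038) + 0.047034/0.12667 = 0.18548 + 0.37131 = 0.557.

0.557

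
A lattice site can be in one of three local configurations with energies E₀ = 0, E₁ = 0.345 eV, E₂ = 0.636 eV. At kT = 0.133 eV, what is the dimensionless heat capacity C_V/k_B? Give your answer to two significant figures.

Eᵢ/kT = 0, 2.594, 4.782.
Z = Σ e^(−Eᵢ/kT) = e^(−0) + e^(−2.594) + e^(−4.782) = 1.000 + 0.07472 + 0.008379 = 1.083.
⟨E⟩ = 0.02872 eV, ⟨E²⟩ = 0.01134 eV².
C_V/k_B = (⟨E²⟩ − ⟨E⟩²)/(kT)² = (0.01134 − 0.0008248)/0.01769 = 0.59.

0.59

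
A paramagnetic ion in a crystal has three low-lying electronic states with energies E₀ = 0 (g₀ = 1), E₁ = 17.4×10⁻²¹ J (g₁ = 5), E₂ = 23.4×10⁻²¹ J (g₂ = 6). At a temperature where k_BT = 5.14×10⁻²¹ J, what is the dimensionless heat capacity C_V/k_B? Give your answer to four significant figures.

Eᵢ/kT = 0, 3.38521, 4.55253.
Z = Σ gᵢe^(−Eᵢ/kT) = 1·e^(−0) + 5·e^(−3.38521) + 6·e^(−4.55253) = 1.00000 + 0.169353 + 0.0632430 = 1.23260.
⟨E⟩ = 3.59129, ⟨E²⟩ = 69.6922.
C_V/k_B = (⟨E²⟩ − ⟨E⟩²)/(kT)² = (69.6922 − 12.8974)/26.4196 = 2.150.

2.150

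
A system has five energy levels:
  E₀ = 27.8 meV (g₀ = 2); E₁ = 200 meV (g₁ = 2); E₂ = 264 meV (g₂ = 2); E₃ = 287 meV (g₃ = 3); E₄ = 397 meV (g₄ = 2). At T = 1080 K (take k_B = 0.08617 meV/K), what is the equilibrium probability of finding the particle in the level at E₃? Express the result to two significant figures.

0.069

k_BT = 0.08617 × 1080 K = 93.06 meV.
Eᵢ/kT = 0.2987, 2.149, 2.837, 3.084, 4.266.
Z = Σ gᵢe^(−Eᵢ/kT) = 2·e^(−0.2987) + 2·e^(−2.149) + 2·e^(−2.837) + 3·e^(−3.084) + 2·e^(−4.266) = 1.484 + 0.2332 + 0.1172 + 0.1373 + 0.02808 = 2.000.
P₃ = g₃ e^(−E₃/kT) / Z = 0.1373/2.000 = 0.069.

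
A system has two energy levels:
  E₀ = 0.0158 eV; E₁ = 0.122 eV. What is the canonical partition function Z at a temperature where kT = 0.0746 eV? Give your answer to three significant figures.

Z = 1.00

Eᵢ/kT = 0.21180, 1.6354.
Z = Σ e^(−Eᵢ/kT) = e^(−0.21180) + e^(−1.6354) = 0.80913 + 0.19487 = 1.0040.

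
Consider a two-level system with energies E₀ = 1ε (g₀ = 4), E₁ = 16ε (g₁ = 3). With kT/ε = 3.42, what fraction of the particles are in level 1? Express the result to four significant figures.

Eᵢ/kT = 0.292398, 4.67836.
Z = Σ gᵢe^(−Eᵢ/kT) = 4·e^(−0.292398) + 3·e^(−4.67836) = 2.98589 + 0.0278827 = 3.01377.
P₁ = g₁ e^(−E₁/kT) / Z = 0.0278827/3.01377 = 0.009252.

0.009252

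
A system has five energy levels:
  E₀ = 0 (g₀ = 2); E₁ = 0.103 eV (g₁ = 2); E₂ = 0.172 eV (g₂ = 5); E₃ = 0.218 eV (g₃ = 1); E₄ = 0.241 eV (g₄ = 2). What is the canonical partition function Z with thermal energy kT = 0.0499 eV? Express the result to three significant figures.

Eᵢ/kT = 0, 2.0641, 3.4469, 4.3687, 4.8297.
Z = Σ gᵢe^(−Eᵢ/kT) = 2·e^(−0) + 2·e^(−2.0641) + 5·e^(−3.4469) + 1·e^(−4.3687) + 2·e^(−4.8297) = 2.0000 + 0.25386 + 0.15922 + 0.012668 + 0.015978 = 2.4417.

Z = 2.44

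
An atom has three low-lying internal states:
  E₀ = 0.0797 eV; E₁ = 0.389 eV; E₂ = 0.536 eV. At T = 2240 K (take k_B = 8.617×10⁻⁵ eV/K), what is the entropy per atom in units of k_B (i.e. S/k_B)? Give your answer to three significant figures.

k_BT = 8.617×10⁻⁵ × 2240 K = 0.19302 eV.
Eᵢ/kT = 0.41291, 2.0153, 2.7769.
Z = Σ e^(−Eᵢ/kT) = e^(−0.41291) + e^(−2.0153) + e^(−2.7769) = 0.66172 + 0.13328 + 0.062231 = 0.85723.
⟨E⟩ = Σ EᵢPᵢ = 0.16091 eV.
S/k_B = ln Z + ⟨E⟩/kT = ln(0.85723) + 0.16091/0.19302 = -0.15405 + 0.83364 = 0.680.

0.680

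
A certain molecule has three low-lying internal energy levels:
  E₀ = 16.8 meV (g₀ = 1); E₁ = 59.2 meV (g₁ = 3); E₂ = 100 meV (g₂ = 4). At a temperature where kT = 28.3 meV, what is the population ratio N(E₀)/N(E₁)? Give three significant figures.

n₀/n₁ = (g₀/g₁) exp[−(E₀−E₁)/kT] = (1/3) × exp(−(-42.4 meV)/(28.3 meV)) = (1/3) × exp(1.4982) = 1.49.

1.49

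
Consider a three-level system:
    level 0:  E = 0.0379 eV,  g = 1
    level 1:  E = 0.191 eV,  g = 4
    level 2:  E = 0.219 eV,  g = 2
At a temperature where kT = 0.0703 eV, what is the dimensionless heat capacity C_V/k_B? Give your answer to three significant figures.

1.23

Eᵢ/kT = 0.53912, 2.7169, 3.1152.
Z = Σ gᵢe^(−Eᵢ/kT) = 1·e^(−0.53912) + 4·e^(−2.7169) + 2·e^(−3.1152) = 0.58326 + 0.26432 + 0.088739 = 0.93632.
⟨E⟩ = 0.098283 eV, ⟨E²⟩ = 0.015739 eV².
C_V/k_B = (⟨E²⟩ − ⟨E⟩²)/(kT)² = (0.015739 − 0.0096595)/0.0049421 = 1.23.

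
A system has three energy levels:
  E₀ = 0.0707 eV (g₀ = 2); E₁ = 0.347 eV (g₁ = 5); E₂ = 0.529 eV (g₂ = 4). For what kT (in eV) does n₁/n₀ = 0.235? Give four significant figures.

0.1169 eV

n₁/n₀ = (g₁/g₀) exp[−(E₁−E₀)/kT] = 0.235.
⇒ (E₁−E₀)/kT = ln((5/2)/0.235) = ln(10.6383) = 2.36446.
kT = 0.2763 eV / 2.36446 = 0.1169 eV.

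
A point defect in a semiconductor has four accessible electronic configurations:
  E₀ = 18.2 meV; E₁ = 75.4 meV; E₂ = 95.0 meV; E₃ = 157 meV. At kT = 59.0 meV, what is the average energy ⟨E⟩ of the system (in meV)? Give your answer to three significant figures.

50.1 meV

Eᵢ/kT = 0.30847, 1.2780, 1.6102, 2.6610.
Z = Σ e^(−Eᵢ/kT) = e^(−0.30847) + e^(−1.2780) + e^(−1.6102) + e^(−2.6610) = 0.73457 + 0.27859 + 0.19985 + 0.069878 = 1.2829.
⟨E⟩ = Σ Eᵢ e^(−Eᵢ/kT) / Z = (18.2·0.73457 + 75.4·0.27859 + 95.0·0.19985 + 157·0.069878) / 1.2829 = 50.1 meV.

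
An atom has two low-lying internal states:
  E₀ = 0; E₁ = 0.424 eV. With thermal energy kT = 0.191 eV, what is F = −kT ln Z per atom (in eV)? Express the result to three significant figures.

-0.0197 eV

Eᵢ/kT = 0, 2.2199.
Z = Σ e^(−Eᵢ/kT) = e^(−0) + e^(−2.2199) = 1.0000 + 0.10862 = 1.1086.
F = −kT ln Z = −0.191 × ln(1.1086) = −0.191 × 0.10310 = -0.0197 eV.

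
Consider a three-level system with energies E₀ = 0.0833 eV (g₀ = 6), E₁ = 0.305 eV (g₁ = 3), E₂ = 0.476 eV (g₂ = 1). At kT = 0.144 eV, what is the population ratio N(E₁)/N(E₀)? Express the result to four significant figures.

0.1072

n₁/n₀ = (g₁/g₀) exp[−(E₁−E₀)/kT] = (3/6) × exp(−(0.2217 eV)/(0.144 eV)) = (3/6) × exp(-1.53958) = 0.1072.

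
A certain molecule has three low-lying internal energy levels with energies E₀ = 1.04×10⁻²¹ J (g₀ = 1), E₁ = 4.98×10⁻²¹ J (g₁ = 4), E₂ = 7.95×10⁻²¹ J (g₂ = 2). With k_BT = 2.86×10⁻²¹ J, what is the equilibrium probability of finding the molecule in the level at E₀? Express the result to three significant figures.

0.457

Eᵢ/kT = 0.36364, 1.7413, 2.7797.
Z = Σ gᵢe^(−Eᵢ/kT) = 1·e^(−0.36364) + 4·e^(−1.7413) + 2·e^(−2.7797) = 0.69514 + 0.70117 + 0.12411 = 1.5204.
P₀ = g₀ e^(−E₀/kT) / Z = 0.69514/1.5204 = 0.457.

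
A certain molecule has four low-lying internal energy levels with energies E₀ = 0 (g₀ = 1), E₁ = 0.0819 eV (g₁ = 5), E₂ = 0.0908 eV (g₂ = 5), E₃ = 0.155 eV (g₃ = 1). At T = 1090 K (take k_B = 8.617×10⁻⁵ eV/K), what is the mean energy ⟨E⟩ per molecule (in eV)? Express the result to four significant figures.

0.07207 eV

k_BT = 8.617×10⁻⁵ × 1090 K = 0.0939253 eV.
Eᵢ/kT = 0, 0.871970, 0.966726, 1.65025.
Z = Σ gᵢe^(−Eᵢ/kT) = 1·e^(−0) + 5·e^(−0.871970) + 5·e^(−0.966726) + 1·e^(−1.65025) = 1.00000 + 2.09064 + 1.90163 + 0.192002 = 5.18427.
⟨E⟩ = Σ Eᵢ gᵢe^(−Eᵢ/kT) / Z = (0·1.00000 + 0.0819·2.09064 + 0.0908·1.90163 + 0.155·0.192002) / 5.18427 = 0.07207 eV.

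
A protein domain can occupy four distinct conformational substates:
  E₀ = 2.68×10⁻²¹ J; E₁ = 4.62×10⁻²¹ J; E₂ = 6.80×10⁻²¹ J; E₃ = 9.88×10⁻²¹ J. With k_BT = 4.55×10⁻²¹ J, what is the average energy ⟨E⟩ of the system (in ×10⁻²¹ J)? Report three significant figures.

4.63 ×10⁻²¹ J

Eᵢ/kT = 0.58901, 1.0154, 1.4945, 2.1714.
Z = Σ e^(−Eᵢ/kT) = e^(−0.58901) + e^(−1.0154) + e^(−1.4945) + e^(−2.1714) = 0.55488 + 0.36226 + 0.22436 + 0.11402 = 1.2555.
⟨E⟩ = Σ Eᵢ e^(−Eᵢ/kT) / Z = (2.68·0.55488 + 4.62·0.36226 + 6.80·0.22436 + 9.88·0.11402) / 1.2555 = 4.63 ×10⁻²¹ J.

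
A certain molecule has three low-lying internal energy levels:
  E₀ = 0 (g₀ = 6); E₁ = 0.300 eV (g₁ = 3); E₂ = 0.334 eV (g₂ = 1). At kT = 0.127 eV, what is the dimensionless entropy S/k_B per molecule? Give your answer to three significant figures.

Eᵢ/kT = 0, 2.3622, 2.6299.
Z = Σ gᵢe^(−Eᵢ/kT) = 6·e^(−0) + 3·e^(−2.3622) + 1·e^(−2.6299) = 6.0000 + 0.28264 + 0.072086 = 6.3547.
⟨E⟩ = Σ EᵢPᵢ = 0.017132 eV.
S/k_B = ln Z + ⟨E⟩/kT = ln(6.3547) + 0.017132/0.127 = 1.8492 + 0.13490 = 1.98.

1.98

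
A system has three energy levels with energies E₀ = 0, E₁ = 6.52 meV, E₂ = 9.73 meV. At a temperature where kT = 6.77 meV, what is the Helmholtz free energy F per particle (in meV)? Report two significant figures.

Eᵢ/kT = 0, 0.9631, 1.437.
Z = Σ e^(−Eᵢ/kT) = e^(−0) + e^(−0.9631) + e^(−1.437) = 1.000 + 0.3817 + 0.2376 = 1.619.
F = −kT ln Z = −6.77 × ln(1.619) = −6.77 × 0.4818 = -3.3 meV.

-3.3 meV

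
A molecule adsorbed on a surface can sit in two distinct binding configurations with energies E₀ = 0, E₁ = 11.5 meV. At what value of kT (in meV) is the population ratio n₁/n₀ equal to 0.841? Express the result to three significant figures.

n₁/n₀ = exp[−(E₁−E₀)/kT] = 0.841.
⇒ (E₁−E₀)/kT = ln(1/0.841) = ln(1.1891) = 0.17320.
kT = 11.5 meV / 0.17320 = 66.4 meV.

66.4 meV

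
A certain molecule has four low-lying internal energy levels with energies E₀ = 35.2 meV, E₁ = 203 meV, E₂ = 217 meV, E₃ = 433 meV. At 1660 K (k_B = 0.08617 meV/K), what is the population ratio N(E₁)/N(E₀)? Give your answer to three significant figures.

k_BT = 0.08617 × 1660 K = 143.04 meV.
n₁/n₀ = exp[−(E₁−E₀)/kT] = exp(−(167.8 meV)/(143.04 meV)) = exp(-1.1731) = 0.309.

0.309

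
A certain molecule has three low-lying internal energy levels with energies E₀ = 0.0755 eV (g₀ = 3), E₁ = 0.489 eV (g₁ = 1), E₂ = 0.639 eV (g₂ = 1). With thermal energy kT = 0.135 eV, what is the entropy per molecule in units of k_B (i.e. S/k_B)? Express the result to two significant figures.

1.2

Eᵢ/kT = 0.5593, 3.622, 4.733.
Z = Σ gᵢe^(−Eᵢ/kT) = 3·e^(−0.5593) + 1·e^(−3.622) + 1·e^(−4.733) = 1.715 + 0.02673 + 0.008800 = 1.751.
⟨E⟩ = Σ EᵢPᵢ = 0.08462 eV.
S/k_B = ln Z + ⟨E⟩/kT = ln(1.751) + 0.08462/0.135 = 0.5602 + 0.6268 = 1.2.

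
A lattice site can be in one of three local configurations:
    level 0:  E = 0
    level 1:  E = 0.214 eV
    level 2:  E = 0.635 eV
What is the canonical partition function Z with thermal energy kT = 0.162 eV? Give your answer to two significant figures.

Z = 1.3

Eᵢ/kT = 0, 1.321, 3.920.
Z = Σ e^(−Eᵢ/kT) = e^(−0) + e^(−1.321) + e^(−3.920) = 1.000 + 0.2669 + 0.01984 = 1.287.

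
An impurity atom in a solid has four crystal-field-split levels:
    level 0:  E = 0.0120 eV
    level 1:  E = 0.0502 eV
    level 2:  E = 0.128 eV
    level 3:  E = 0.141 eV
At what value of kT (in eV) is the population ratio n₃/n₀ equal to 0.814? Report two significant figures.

0.63 eV

n₃/n₀ = exp[−(E₃−E₀)/kT] = 0.814.
⇒ (E₃−E₀)/kT = ln(1/0.814) = ln(1.229) = 0.2062.
kT = 0.1290 eV / 0.2062 = 0.63 eV.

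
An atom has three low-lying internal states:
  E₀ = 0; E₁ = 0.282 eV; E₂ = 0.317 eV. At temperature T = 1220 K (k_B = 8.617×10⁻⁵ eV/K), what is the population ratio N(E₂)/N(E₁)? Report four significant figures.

0.7168

k_BT = 8.617×10⁻⁵ × 1220 K = 0.105127 eV.
n₂/n₁ = exp[−(E₂−E₁)/kT] = exp(−(0.035 eV)/(0.105127 eV)) = exp(-0.332931) = 0.7168.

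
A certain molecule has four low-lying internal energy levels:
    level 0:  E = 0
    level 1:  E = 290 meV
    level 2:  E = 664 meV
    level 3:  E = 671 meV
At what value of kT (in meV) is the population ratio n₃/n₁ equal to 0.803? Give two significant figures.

n₃/n₁ = exp[−(E₃−E₁)/kT] = 0.803.
⇒ (E₃−E₁)/kT = ln(1/0.803) = ln(1.245) = 0.2191.
kT = 381 meV / 0.2191 = 1700 meV.

1700 meV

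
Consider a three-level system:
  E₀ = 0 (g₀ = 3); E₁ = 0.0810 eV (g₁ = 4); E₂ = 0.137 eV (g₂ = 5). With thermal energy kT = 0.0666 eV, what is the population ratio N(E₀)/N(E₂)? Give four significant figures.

4.694

n₀/n₂ = (g₀/g₂) exp[−(E₀−E₂)/kT] = (3/5) × exp(−(-0.137 eV)/(0.0666 eV)) = (3/5) × exp(2.05706) = 4.694.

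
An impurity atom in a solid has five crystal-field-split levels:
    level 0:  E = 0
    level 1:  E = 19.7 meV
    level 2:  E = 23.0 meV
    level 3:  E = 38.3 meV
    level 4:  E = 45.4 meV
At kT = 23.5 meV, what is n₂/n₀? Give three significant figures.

0.376

n₂/n₀ = exp[−(E₂−E₀)/kT] = exp(−(23.0 meV)/(23.5 meV)) = exp(-0.97872) = 0.376.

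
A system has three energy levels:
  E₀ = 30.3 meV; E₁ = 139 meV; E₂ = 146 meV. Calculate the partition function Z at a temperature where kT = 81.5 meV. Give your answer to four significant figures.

Z = 1.038

Eᵢ/kT = 0.371779, 1.70552, 1.79141.
Z = Σ e^(−Eᵢ/kT) = e^(−0.371779) + e^(−1.70552) + e^(−1.79141) = 0.689507 + 0.181678 + 0.166725 = 1.03791.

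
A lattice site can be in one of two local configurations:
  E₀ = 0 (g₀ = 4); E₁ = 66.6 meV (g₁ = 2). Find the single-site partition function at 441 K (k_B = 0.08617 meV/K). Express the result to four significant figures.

k_BT = 0.08617 × 441 K = 38.0010 meV.
Eᵢ/kT = 0, 1.75259.
Z = Σ gᵢe^(−Eᵢ/kT) = 4·e^(−0) + 2·e^(−1.75259) = 4.00000 + 0.346649 = 4.34665.

Z = 4.347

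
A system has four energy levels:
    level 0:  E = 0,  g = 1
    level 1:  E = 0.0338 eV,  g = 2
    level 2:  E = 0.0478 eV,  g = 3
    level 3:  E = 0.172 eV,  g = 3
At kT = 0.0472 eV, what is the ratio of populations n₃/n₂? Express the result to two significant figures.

n₃/n₂ = (g₃/g₂) exp[−(E₃−E₂)/kT] = (3/3) × exp(−(0.1242 eV)/(0.0472 eV)) = (3/3) × exp(-2.631) = 0.072.

0.072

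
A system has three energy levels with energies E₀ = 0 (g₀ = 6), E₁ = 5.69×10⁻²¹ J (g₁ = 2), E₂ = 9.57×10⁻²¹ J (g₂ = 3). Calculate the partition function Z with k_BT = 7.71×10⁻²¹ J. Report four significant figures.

Z = 7.823

Eᵢ/kT = 0, 0.738003, 1.24125.
Z = Σ gᵢe^(−Eᵢ/kT) = 6·e^(−0) + 2·e^(−0.738003) + 3·e^(−1.24125) = 6.00000 + 0.956135 + 0.867068 = 7.82320.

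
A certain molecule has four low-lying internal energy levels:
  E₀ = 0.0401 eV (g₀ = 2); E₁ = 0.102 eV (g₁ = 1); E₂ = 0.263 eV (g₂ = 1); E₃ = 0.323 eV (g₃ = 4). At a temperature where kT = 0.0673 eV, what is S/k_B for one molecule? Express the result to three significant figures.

Eᵢ/kT = 0.59584, 1.5156, 3.9079, 4.7994.
Z = Σ gᵢe^(−Eᵢ/kT) = 2·e^(−0.59584) + 1·e^(−1.5156) + 1·e^(−3.9079) + 4·e^(−4.7994) = 1.1022 + 0.21968 + 0.020083 + 0.032939 = 1.3749.
⟨E⟩ = Σ EᵢPᵢ = 0.060024 eV.
S/k_B = ln Z + ⟨E⟩/kT = ln(1.3749) + 0.060024/0.0673 = 0.31838 + 0.89189 = 1.21.

1.21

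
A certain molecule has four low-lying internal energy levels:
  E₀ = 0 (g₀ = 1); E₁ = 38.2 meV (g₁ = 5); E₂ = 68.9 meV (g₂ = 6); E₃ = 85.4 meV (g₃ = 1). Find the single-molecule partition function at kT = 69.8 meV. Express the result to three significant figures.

Eᵢ/kT = 0, 0.54728, 0.98711, 1.2235.
Z = Σ gᵢe^(−Eᵢ/kT) = 1·e^(−0) + 5·e^(−0.54728) + 6·e^(−0.98711) + 1·e^(−1.2235) = 1.0000 + 2.8926 + 2.2359 + 0.29420 = 6.4227.

Z = 6.42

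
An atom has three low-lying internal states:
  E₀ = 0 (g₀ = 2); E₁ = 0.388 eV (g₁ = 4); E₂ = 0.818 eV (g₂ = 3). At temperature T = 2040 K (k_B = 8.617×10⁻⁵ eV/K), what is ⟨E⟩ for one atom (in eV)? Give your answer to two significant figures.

0.079 eV

k_BT = 8.617×10⁻⁵ × 2040 K = 0.1758 eV.
Eᵢ/kT = 0, 2.207, 4.653.
Z = Σ gᵢe^(−Eᵢ/kT) = 2·e^(−0) + 4·e^(−2.207) + 3·e^(−4.653) = 2.000 + 0.4401 + 0.02860 = 2.469.
⟨E⟩ = Σ Eᵢ gᵢe^(−Eᵢ/kT) / Z = (0·2.000 + 0.388·0.4401 + 0.818·0.02860) / 2.469 = 0.079 eV.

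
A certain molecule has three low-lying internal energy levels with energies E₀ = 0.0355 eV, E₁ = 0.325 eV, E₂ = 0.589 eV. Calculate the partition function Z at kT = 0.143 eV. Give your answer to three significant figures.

Z = 0.899

Eᵢ/kT = 0.24825, 2.2727, 4.1189.
Z = Σ e^(−Eᵢ/kT) = e^(−0.24825) + e^(−2.2727) + e^(−4.1189) = 0.78016 + 0.10303 + 0.016262 = 0.89945.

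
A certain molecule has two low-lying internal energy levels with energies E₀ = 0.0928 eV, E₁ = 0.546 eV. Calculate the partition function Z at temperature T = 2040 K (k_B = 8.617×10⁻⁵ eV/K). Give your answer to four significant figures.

Z = 0.6346

k_BT = 8.617×10⁻⁵ × 2040 K = 0.175787 eV.
Eᵢ/kT = 0.527912, 3.10603.
Z = Σ e^(−Eᵢ/kT) = e^(−0.527912) + e^(−3.10603) = 0.589835 + 0.0447784 = 0.634613.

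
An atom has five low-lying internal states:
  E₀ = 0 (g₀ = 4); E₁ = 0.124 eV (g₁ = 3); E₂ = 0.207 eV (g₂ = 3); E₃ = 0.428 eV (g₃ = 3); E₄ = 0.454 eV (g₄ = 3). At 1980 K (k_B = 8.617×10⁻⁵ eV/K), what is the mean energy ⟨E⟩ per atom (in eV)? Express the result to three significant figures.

k_BT = 8.617×10⁻⁵ × 1980 K = 0.17062 eV.
Eᵢ/kT = 0, 0.72676, 1.2132, 2.5085, 2.6609.
Z = Σ gᵢe^(−Eᵢ/kT) = 4·e^(−0) + 3·e^(−0.72676) + 3·e^(−1.2132) + 3·e^(−2.5085) + 3·e^(−2.6609) = 4.0000 + 1.4504 + 0.89173 + 0.24417 + 0.20966 = 6.7960.
⟨E⟩ = Σ Eᵢ gᵢe^(−Eᵢ/kT) / Z = (0·4.0000 + 0.124·1.4504 + 0.207·0.89173 + 0.428·0.24417 + 0.454·0.20966) / 6.7960 = 0.0830 eV.

0.0830 eV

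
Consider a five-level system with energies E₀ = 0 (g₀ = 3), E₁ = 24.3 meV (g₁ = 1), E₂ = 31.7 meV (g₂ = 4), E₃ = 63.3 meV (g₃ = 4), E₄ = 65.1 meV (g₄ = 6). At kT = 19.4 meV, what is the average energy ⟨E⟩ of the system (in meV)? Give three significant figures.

12.4 meV

Eᵢ/kT = 0, 1.2526, 1.6340, 3.2629, 3.3557.
Z = Σ gᵢe^(−Eᵢ/kT) = 3·e^(−0) + 1·e^(−1.2526) + 4·e^(−1.6340) + 4·e^(−3.2629) + 6·e^(−3.3557) = 3.0000 + 0.28576 + 0.78059 + 0.15311 + 0.20931 = 4.4288.
⟨E⟩ = Σ Eᵢ gᵢe^(−Eᵢ/kT) / Z = (0·3.0000 + 24.3·0.28576 + 31.7·0.78059 + 63.3·0.15311 + 65.1·0.20931) / 4.4288 = 12.4 meV.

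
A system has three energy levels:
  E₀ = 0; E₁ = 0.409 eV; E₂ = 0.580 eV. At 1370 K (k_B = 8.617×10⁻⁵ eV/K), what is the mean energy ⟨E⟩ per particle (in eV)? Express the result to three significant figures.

k_BT = 8.617×10⁻⁵ × 1370 K = 0.11805 eV.
Eᵢ/kT = 0, 3.4646, 4.9132.
Z = Σ e^(−Eᵢ/kT) = e^(−0) + e^(−3.4646) + e^(−4.9132) = 1.0000 + 0.031286 + 0.0073489 = 1.0386.
⟨E⟩ = Σ Eᵢ e^(−Eᵢ/kT) / Z = (0·1.0000 + 0.409·0.031286 + 0.580·0.0073489) / 1.0386 = 0.0164 eV.

0.0164 eV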